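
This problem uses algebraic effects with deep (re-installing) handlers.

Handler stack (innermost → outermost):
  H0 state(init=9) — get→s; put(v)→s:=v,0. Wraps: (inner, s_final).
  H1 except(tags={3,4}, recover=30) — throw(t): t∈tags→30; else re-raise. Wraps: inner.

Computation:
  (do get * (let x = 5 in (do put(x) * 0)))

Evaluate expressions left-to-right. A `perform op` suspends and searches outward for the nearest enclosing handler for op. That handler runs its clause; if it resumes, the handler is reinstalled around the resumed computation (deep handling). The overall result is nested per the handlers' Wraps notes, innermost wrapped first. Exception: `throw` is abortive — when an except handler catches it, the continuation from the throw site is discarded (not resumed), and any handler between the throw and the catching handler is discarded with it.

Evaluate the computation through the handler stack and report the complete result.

Evaluation trace:
get @ H0 ⇒ 9
put(5) @ H0 ⇒ s:=5
H0 returns (0, 5)
H1 returns (0, 5)
= (0, 5)

Answer: (0, 5)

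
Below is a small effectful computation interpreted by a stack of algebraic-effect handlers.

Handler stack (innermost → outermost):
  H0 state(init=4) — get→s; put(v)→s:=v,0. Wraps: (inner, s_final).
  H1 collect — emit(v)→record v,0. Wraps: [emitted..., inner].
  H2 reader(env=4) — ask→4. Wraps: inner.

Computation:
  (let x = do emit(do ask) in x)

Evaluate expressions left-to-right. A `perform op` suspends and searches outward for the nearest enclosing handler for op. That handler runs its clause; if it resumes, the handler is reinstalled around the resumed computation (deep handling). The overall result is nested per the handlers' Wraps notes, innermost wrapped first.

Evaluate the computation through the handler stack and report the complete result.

Evaluation trace:
ask @ H2 ⇒ 4
emit(4) @ H1 ⇒ out+=4
H0 returns (0, 4)
H1 returns [4, (0, 4)]
H2 returns [4, (0, 4)]
= [4, (0, 4)]

Answer: [4, (0, 4)]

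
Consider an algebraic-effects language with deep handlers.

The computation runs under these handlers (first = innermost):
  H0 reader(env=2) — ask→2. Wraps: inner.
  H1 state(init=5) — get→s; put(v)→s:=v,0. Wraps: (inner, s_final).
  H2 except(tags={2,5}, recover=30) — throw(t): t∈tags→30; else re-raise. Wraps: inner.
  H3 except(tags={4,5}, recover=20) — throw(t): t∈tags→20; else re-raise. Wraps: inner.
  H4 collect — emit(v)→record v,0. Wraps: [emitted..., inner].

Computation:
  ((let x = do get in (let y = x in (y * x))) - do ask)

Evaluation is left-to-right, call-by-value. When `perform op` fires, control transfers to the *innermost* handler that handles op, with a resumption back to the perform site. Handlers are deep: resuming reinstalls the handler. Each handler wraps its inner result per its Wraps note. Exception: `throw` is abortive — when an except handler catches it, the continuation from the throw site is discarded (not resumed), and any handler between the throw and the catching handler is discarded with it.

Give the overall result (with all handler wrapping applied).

Answer: [(23, 5)]

Step-by-step:
get @ H1 ⇒ 5
ask @ H0 ⇒ 2
H0 returns 23
H1 returns (23, 5)
H2 returns (23, 5)
H3 returns (23, 5)
H4 returns [(23, 5)]
= [(23, 5)]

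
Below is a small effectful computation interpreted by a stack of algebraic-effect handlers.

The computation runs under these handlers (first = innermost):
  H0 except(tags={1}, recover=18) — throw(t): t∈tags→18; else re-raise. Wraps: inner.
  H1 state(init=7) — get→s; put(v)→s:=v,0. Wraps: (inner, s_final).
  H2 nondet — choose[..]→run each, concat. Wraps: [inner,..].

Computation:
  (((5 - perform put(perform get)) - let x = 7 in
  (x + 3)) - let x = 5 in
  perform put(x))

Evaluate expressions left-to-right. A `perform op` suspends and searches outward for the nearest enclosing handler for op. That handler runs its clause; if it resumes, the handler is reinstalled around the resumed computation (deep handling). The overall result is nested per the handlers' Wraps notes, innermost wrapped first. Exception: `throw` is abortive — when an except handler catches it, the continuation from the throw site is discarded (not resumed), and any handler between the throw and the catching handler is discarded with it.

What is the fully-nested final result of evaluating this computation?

Answer: [(-5, 5)]

Working:
get @ H1 ⇒ 7
put(7) @ H1 ⇒ s:=7
put(5) @ H1 ⇒ s:=5
H0 returns -5
H1 returns (-5, 5)
H2 returns [(-5, 5)]
= [(-5, 5)]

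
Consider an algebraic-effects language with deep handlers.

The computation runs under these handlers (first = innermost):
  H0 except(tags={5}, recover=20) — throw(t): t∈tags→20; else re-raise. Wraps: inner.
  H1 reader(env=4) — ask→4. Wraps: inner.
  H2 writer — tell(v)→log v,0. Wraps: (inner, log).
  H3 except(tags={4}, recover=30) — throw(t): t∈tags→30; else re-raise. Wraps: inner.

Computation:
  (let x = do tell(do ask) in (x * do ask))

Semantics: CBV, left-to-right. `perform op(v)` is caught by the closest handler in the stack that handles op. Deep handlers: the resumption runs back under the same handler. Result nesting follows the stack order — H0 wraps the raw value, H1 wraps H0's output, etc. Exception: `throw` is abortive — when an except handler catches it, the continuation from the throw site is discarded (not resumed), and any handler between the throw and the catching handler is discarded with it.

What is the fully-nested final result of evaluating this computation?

Answer: (0, (4))

Working:
ask @ H1 ⇒ 4
tell(4) @ H2 ⇒ log+=4
ask @ H1 ⇒ 4
H0 returns 0
H1 returns 0
H2 returns (0, (4))
H3 returns (0, (4))
= (0, (4))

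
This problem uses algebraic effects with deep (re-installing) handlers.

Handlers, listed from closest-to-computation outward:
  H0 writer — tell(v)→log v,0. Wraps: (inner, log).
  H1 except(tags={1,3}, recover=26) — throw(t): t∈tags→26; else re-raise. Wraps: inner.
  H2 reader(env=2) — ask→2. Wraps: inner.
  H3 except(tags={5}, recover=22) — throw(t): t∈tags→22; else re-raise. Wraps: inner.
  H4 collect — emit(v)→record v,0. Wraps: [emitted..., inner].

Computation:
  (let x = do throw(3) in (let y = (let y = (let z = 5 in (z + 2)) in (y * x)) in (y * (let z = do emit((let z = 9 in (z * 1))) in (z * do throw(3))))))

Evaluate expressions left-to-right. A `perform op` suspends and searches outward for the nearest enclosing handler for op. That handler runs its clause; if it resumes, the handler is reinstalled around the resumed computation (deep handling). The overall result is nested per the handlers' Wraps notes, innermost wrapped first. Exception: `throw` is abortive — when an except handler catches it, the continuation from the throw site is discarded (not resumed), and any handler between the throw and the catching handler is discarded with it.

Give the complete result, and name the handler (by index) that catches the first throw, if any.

Step-by-step:
throw(3) @ H1 caught ⇒ 26
H2 returns 26
H3 returns 26
H4 returns [26]
= [26]

Answer: [26] ; first throw caught by: H1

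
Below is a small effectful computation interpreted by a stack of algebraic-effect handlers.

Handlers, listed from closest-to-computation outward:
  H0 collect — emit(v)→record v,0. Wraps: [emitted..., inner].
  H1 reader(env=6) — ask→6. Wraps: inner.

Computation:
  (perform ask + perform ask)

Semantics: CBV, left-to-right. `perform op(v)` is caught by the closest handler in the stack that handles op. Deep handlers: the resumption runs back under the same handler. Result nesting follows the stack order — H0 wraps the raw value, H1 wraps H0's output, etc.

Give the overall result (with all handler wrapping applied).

Answer: [12]

Working:
ask @ H1 ⇒ 6
ask @ H1 ⇒ 6
H0 returns [12]
H1 returns [12]
= [12]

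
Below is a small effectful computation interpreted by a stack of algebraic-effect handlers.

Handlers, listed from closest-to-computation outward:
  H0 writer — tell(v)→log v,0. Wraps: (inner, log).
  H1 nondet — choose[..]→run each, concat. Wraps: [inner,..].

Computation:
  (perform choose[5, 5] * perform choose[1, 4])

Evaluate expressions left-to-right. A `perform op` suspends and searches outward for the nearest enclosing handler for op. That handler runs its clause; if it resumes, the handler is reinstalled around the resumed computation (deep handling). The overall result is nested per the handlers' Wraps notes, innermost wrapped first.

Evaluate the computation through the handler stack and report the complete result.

Answer: [(5, ()), (20, ()), (5, ()), (20, ())]

Evaluation trace:
choose[5, 5] @ H1
  branch[0] choose=5:
    choose[1, 4] @ H1
      branch[0] choose=1:
        H0 returns (5, ())
        H1 returns [(5, ())]
      branch[1] choose=4:
        H0 returns (20, ())
        H1 returns [(20, ())]
  branch[1] choose=5:
    choose[1, 4] @ H1
      branch[0] choose=1:
        H0 returns (5, ())
        H1 returns [(5, ())]
      branch[1] choose=4:
        H0 returns (20, ())
        H1 returns [(20, ())]
= [(5, ()), (20, ()), (5, ()), (20, ())]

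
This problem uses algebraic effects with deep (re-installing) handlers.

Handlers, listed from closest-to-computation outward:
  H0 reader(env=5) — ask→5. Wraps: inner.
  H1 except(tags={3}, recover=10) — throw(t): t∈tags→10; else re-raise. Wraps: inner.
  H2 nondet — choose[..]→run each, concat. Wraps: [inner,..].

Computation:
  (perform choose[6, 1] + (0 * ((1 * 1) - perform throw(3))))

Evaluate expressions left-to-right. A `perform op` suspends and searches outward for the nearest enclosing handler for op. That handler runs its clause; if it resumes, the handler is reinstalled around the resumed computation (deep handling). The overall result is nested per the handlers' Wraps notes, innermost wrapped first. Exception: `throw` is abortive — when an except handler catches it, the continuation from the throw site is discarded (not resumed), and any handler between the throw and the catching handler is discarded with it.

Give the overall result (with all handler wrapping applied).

Step-by-step:
choose[6, 1] @ H2
  branch[0] choose=6:
    throw(3) @ H1 caught ⇒ 10
    H2 returns [10]
  branch[1] choose=1:
    throw(3) @ H1 caught ⇒ 10
    H2 returns [10]
= [10, 10]

Answer: [10, 10]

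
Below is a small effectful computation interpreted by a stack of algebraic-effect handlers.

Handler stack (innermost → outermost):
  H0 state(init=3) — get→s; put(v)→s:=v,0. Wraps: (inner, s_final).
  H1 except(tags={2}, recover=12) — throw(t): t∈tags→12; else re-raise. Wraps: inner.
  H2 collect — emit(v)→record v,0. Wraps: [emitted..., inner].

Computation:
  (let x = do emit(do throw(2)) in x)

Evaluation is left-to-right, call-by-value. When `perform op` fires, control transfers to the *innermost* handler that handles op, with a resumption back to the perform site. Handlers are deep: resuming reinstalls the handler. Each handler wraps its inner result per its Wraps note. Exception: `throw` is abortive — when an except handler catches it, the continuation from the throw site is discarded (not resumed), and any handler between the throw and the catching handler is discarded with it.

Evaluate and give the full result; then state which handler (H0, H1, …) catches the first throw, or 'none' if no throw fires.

Evaluation trace:
throw(2) @ H1 caught ⇒ 12
H2 returns [12]
= [12]

Answer: [12] ; first throw caught by: H1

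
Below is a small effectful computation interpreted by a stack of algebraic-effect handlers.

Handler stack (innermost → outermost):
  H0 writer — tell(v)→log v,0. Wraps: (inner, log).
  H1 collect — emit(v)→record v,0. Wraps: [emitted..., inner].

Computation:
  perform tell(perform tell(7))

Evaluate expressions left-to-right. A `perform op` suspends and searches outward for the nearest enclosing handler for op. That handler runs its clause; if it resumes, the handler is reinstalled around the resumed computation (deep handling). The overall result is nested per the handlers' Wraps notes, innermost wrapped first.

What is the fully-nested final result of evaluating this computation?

Step-by-step:
tell(7) @ H0 ⇒ log+=7
tell(0) @ H0 ⇒ log+=0
H0 returns (0, (7, 0))
H1 returns [(0, (7, 0))]
= [(0, (7, 0))]

Answer: [(0, (7, 0))]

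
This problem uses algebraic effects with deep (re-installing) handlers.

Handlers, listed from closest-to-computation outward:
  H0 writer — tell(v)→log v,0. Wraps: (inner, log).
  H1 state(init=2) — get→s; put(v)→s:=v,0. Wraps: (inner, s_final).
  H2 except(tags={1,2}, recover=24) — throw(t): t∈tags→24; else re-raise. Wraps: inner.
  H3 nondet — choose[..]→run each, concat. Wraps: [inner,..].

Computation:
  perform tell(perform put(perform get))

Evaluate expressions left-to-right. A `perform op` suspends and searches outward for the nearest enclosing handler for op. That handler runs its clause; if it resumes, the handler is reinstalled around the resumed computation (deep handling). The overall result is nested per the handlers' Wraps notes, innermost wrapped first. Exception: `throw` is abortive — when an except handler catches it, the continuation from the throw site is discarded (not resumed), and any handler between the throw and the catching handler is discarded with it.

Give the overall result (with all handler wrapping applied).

Answer: [((0, (0)), 2)]

Step-by-step:
get @ H1 ⇒ 2
put(2) @ H1 ⇒ s:=2
tell(0) @ H0 ⇒ log+=0
H0 returns (0, (0))
H1 returns ((0, (0)), 2)
H2 returns ((0, (0)), 2)
H3 returns [((0, (0)), 2)]
= [((0, (0)), 2)]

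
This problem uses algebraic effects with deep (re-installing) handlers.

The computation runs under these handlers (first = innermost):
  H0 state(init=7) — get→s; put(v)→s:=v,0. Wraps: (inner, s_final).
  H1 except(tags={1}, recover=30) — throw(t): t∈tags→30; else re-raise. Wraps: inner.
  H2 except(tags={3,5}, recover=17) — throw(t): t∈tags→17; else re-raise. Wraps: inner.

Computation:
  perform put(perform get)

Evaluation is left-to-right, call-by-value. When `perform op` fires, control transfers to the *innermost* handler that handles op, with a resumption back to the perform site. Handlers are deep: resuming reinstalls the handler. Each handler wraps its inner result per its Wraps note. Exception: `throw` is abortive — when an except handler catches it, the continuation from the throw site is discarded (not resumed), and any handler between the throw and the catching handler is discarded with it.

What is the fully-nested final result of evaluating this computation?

Working:
get @ H0 ⇒ 7
put(7) @ H0 ⇒ s:=7
H0 returns (0, 7)
H1 returns (0, 7)
H2 returns (0, 7)
= (0, 7)

Answer: (0, 7)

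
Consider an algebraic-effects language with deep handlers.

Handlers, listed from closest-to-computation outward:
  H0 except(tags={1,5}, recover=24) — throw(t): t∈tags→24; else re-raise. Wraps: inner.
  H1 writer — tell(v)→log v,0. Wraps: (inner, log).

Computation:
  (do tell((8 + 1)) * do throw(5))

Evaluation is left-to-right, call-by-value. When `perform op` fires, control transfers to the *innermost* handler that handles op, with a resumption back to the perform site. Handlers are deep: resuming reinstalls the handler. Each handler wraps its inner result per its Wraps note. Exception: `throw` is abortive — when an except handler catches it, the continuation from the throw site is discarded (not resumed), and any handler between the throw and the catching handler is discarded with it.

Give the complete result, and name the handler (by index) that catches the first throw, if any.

Working:
tell(9) @ H1 ⇒ log+=9
throw(5) @ H0 caught ⇒ 24
H1 returns (24, (9))
= (24, (9))

Answer: (24, (9)) ; first throw caught by: H0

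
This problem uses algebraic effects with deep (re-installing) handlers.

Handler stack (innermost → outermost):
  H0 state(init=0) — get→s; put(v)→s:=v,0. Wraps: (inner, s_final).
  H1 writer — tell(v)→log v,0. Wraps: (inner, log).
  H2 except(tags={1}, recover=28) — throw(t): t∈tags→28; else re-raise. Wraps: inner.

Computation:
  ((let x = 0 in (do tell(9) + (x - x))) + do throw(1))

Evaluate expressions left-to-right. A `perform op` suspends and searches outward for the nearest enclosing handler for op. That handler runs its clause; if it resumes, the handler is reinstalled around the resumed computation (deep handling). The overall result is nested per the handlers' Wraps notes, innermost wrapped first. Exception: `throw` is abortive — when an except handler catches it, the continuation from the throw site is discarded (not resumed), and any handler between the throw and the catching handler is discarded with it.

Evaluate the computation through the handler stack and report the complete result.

Evaluation trace:
tell(9) @ H1 ⇒ log+=9
throw(1) @ H2 caught ⇒ 28
= 28

Answer: 28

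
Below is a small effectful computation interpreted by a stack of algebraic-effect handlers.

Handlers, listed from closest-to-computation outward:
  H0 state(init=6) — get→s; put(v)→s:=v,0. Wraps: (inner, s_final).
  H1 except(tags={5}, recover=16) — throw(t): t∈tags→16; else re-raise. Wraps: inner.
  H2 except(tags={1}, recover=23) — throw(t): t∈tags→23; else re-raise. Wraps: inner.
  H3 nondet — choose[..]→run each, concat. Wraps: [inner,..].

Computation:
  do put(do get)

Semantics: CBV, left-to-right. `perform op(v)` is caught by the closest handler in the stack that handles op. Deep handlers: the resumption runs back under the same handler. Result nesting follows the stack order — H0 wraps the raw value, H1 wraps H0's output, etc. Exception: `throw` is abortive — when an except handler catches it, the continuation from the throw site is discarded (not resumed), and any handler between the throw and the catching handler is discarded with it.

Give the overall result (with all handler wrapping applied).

Answer: [(0, 6)]

Evaluation trace:
get @ H0 ⇒ 6
put(6) @ H0 ⇒ s:=6
H0 returns (0, 6)
H1 returns (0, 6)
H2 returns (0, 6)
H3 returns [(0, 6)]
= [(0, 6)]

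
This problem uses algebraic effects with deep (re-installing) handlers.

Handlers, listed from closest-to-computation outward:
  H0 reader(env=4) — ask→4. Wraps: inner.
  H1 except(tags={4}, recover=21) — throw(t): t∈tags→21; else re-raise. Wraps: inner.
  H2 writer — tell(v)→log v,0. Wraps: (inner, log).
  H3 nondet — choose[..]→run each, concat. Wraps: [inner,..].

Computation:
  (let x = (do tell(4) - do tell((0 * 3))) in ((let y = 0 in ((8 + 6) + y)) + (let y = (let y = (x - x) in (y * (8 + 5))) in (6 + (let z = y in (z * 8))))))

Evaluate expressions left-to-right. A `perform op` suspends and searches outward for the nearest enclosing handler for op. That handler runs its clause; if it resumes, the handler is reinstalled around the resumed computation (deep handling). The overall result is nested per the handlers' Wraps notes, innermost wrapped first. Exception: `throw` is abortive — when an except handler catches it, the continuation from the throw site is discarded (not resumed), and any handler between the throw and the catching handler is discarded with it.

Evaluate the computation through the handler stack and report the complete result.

Step-by-step:
tell(4) @ H2 ⇒ log+=4
tell(0) @ H2 ⇒ log+=0
H0 returns 20
H1 returns 20
H2 returns (20, (4, 0))
H3 returns [(20, (4, 0))]
= [(20, (4, 0))]

Answer: [(20, (4, 0))]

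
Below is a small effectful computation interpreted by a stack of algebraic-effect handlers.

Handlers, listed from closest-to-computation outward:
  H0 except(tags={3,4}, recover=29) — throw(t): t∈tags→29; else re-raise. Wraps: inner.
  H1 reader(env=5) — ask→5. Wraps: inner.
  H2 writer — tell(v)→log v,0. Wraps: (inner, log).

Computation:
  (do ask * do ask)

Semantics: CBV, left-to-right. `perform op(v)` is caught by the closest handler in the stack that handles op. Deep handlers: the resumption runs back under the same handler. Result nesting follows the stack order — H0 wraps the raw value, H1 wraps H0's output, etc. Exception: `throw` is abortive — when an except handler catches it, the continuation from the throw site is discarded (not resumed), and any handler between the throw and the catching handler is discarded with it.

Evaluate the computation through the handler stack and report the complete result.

Evaluation trace:
ask @ H1 ⇒ 5
ask @ H1 ⇒ 5
H0 returns 25
H1 returns 25
H2 returns (25, ())
= (25, ())

Answer: (25, ())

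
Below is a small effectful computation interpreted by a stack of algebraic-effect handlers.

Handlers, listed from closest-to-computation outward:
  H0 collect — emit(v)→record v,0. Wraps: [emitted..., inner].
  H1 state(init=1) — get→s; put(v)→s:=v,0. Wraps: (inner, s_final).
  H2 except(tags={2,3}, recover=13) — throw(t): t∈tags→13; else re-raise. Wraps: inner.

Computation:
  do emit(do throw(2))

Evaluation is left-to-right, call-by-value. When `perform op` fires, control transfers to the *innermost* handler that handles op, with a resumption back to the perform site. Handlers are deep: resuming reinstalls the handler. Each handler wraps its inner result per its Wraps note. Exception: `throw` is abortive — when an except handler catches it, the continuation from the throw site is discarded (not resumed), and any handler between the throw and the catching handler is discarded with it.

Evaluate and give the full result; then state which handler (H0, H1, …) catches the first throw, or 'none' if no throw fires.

Working:
throw(2) @ H2 caught ⇒ 13
= 13

Answer: 13 ; first throw caught by: H2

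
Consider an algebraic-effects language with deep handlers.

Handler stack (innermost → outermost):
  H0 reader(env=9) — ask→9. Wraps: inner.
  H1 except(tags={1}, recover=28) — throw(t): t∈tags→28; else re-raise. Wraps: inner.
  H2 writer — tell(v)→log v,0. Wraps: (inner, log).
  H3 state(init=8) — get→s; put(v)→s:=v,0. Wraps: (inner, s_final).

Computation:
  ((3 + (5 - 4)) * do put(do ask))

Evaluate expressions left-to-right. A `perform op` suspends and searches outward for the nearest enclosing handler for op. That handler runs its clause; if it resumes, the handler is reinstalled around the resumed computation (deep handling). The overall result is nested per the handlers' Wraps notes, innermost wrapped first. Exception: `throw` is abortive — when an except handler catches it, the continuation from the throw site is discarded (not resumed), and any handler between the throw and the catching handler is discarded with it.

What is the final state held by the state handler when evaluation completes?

Answer: 9

Step-by-step:
ask @ H0 ⇒ 9
put(9) @ H3 ⇒ s:=9
H0 returns 0
H1 returns 0
H2 returns (0, ())
H3 returns ((0, ()), 9)
= ((0, ()), 9)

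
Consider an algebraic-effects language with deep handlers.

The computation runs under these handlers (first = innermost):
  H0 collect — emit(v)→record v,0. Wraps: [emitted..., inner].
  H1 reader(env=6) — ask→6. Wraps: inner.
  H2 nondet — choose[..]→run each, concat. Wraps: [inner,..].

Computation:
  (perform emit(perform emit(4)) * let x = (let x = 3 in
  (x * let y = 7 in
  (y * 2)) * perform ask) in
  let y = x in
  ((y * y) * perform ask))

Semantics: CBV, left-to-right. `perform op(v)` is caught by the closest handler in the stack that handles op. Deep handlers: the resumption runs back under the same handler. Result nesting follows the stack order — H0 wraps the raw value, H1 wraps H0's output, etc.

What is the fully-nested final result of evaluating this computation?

Answer: [[4, 0, 0]]

Step-by-step:
emit(4) @ H0 ⇒ out+=4
emit(0) @ H0 ⇒ out+=0
ask @ H1 ⇒ 6
ask @ H1 ⇒ 6
H0 returns [4, 0, 0]
H1 returns [4, 0, 0]
H2 returns [[4, 0, 0]]
= [[4, 0, 0]]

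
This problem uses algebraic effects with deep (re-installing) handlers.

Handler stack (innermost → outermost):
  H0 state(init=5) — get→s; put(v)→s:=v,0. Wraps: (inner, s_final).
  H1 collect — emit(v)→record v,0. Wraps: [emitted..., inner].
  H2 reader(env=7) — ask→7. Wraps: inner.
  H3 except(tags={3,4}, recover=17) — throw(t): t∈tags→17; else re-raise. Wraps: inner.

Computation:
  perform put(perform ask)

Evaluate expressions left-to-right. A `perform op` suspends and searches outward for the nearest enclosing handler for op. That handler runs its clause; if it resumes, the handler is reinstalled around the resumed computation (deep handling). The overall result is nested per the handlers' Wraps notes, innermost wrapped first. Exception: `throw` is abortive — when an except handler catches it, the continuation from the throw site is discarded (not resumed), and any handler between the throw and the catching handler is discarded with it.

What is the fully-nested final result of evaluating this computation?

Evaluation trace:
ask @ H2 ⇒ 7
put(7) @ H0 ⇒ s:=7
H0 returns (0, 7)
H1 returns [(0, 7)]
H2 returns [(0, 7)]
H3 returns [(0, 7)]
= [(0, 7)]

Answer: [(0, 7)]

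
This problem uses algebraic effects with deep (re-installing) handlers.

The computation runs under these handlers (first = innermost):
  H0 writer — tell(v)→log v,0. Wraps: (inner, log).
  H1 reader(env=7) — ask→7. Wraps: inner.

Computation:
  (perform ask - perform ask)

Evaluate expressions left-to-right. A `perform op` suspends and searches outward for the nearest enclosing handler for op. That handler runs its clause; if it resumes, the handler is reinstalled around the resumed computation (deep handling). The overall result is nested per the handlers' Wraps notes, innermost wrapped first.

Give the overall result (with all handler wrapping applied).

Step-by-step:
ask @ H1 ⇒ 7
ask @ H1 ⇒ 7
H0 returns (0, ())
H1 returns (0, ())
= (0, ())

Answer: (0, ())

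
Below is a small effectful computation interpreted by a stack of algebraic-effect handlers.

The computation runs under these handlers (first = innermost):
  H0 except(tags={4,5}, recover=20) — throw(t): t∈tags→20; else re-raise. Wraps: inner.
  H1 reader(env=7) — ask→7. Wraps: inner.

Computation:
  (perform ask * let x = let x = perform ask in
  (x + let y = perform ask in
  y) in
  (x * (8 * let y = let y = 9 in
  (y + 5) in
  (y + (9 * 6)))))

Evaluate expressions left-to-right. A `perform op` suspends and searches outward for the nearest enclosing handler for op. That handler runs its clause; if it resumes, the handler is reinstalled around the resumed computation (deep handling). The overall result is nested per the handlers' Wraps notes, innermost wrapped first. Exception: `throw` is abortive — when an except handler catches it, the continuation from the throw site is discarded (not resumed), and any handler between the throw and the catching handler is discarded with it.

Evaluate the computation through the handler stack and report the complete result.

Working:
ask @ H1 ⇒ 7
ask @ H1 ⇒ 7
ask @ H1 ⇒ 7
H0 returns 53312
H1 returns 53312
= 53312

Answer: 53312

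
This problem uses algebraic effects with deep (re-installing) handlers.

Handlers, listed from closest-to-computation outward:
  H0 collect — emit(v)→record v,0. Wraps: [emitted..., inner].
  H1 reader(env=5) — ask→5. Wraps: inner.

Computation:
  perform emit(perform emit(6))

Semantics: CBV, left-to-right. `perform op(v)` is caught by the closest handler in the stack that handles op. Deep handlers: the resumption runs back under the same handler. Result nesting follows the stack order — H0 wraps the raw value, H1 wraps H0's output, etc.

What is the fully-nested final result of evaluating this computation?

Step-by-step:
emit(6) @ H0 ⇒ out+=6
emit(0) @ H0 ⇒ out+=0
H0 returns [6, 0, 0]
H1 returns [6, 0, 0]
= [6, 0, 0]

Answer: [6, 0, 0]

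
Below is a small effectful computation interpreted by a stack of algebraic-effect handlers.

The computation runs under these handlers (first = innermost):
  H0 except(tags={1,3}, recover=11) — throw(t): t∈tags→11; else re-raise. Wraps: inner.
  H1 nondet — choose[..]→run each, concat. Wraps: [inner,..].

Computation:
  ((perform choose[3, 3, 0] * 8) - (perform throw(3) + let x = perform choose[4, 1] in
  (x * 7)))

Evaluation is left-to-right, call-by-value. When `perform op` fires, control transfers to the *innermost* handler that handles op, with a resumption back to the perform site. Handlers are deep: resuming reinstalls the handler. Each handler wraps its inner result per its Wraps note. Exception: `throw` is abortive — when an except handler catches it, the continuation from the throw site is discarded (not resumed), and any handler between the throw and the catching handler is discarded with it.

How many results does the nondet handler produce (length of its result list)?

Step-by-step:
choose[3, 3, 0] @ H1
  branch[0] choose=3:
    throw(3) @ H0 caught ⇒ 11
    H1 returns [11]
  branch[1] choose=3:
    throw(3) @ H0 caught ⇒ 11
    H1 returns [11]
  branch[2] choose=0:
    throw(3) @ H0 caught ⇒ 11
    H1 returns [11]
= [11, 11, 11]

Answer: 3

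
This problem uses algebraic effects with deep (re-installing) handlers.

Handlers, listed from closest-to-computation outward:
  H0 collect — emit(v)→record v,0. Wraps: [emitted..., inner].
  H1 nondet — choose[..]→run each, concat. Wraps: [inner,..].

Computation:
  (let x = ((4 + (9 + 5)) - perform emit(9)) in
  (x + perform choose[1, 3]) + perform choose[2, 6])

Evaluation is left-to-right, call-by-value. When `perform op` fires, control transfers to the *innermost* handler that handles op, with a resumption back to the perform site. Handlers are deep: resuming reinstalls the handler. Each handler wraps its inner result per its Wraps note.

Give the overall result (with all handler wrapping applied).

Answer: [[9, 21], [9, 25], [9, 23], [9, 27]]

Step-by-step:
emit(9) @ H0 ⇒ out+=9
choose[1, 3] @ H1
  branch[0] choose=1:
    choose[2, 6] @ H1
      branch[0] choose=2:
        H0 returns [9, 21]
        H1 returns [[9, 21]]
      branch[1] choose=6:
        H0 returns [9, 25]
        H1 returns [[9, 25]]
  branch[1] choose=3:
    choose[2, 6] @ H1
      branch[0] choose=2:
        H0 returns [9, 23]
        H1 returns [[9, 23]]
      branch[1] choose=6:
        H0 returns [9, 27]
        H1 returns [[9, 27]]
= [[9, 21], [9, 25], [9, 23], [9, 27]]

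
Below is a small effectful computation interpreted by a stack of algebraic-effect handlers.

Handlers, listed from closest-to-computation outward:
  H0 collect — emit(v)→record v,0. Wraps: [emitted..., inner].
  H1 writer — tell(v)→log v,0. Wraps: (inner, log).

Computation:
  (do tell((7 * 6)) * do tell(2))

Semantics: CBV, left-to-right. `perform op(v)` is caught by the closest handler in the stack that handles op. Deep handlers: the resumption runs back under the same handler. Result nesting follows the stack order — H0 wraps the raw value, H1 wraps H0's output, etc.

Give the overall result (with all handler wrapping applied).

Working:
tell(42) @ H1 ⇒ log+=42
tell(2) @ H1 ⇒ log+=2
H0 returns [0]
H1 returns ([0], (42, 2))
= ([0], (42, 2))

Answer: ([0], (42, 2))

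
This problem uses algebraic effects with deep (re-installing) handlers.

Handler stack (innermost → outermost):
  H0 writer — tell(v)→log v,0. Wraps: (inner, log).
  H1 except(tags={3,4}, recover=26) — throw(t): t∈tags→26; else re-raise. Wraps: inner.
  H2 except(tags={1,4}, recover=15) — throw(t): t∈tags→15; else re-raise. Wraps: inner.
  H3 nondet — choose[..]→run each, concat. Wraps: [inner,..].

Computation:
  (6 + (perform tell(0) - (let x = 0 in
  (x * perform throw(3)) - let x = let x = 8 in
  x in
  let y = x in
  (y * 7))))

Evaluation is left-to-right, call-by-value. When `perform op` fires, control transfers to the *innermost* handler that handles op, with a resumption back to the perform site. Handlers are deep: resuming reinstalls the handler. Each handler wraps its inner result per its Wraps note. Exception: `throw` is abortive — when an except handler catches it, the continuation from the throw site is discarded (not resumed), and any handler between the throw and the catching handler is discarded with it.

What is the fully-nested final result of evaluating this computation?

Evaluation trace:
tell(0) @ H0 ⇒ log+=0
throw(3) @ H1 caught ⇒ 26
H2 returns 26
H3 returns [26]
= [26]

Answer: [26]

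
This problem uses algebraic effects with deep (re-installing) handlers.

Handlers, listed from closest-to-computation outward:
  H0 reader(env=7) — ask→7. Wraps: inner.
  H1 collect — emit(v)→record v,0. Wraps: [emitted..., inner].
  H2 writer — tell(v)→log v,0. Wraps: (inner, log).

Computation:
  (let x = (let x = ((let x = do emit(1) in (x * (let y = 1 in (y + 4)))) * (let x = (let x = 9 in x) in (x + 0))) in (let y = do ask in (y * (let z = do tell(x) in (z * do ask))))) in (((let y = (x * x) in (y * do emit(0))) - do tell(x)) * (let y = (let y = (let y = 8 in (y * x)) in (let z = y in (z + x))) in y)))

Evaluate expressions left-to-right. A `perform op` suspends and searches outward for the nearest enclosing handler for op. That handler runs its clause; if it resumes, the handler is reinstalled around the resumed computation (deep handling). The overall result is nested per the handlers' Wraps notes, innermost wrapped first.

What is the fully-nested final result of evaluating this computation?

Working:
emit(1) @ H1 ⇒ out+=1
ask @ H0 ⇒ 7
tell(0) @ H2 ⇒ log+=0
ask @ H0 ⇒ 7
emit(0) @ H1 ⇒ out+=0
tell(0) @ H2 ⇒ log+=0
H0 returns 0
H1 returns [1, 0, 0]
H2 returns ([1, 0, 0], (0, 0))
= ([1, 0, 0], (0, 0))

Answer: ([1, 0, 0], (0, 0))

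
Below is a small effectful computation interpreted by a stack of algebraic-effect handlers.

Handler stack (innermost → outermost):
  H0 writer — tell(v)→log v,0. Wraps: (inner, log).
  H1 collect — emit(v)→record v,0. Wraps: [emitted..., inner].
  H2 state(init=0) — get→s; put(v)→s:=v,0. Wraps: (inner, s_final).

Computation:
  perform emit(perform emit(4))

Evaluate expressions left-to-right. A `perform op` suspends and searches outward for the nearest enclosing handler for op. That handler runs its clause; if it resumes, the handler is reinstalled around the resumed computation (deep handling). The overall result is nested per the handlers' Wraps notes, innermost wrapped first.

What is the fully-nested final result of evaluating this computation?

Working:
emit(4) @ H1 ⇒ out+=4
emit(0) @ H1 ⇒ out+=0
H0 returns (0, ())
H1 returns [4, 0, (0, ())]
H2 returns ([4, 0, (0, ())], 0)
= ([4, 0, (0, ())], 0)

Answer: ([4, 0, (0, ())], 0)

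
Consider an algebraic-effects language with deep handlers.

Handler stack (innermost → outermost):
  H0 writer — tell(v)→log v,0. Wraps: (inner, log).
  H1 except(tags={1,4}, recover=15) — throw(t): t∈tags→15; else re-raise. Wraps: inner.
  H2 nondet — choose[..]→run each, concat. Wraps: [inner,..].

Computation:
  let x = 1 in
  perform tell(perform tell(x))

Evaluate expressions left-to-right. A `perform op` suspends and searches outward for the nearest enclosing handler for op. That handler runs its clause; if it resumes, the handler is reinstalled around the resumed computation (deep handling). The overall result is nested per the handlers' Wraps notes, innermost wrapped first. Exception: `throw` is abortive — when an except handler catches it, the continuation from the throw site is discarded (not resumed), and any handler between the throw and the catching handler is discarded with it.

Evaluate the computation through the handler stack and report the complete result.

Working:
tell(1) @ H0 ⇒ log+=1
tell(0) @ H0 ⇒ log+=0
H0 returns (0, (1, 0))
H1 returns (0, (1, 0))
H2 returns [(0, (1, 0))]
= [(0, (1, 0))]

Answer: [(0, (1, 0))]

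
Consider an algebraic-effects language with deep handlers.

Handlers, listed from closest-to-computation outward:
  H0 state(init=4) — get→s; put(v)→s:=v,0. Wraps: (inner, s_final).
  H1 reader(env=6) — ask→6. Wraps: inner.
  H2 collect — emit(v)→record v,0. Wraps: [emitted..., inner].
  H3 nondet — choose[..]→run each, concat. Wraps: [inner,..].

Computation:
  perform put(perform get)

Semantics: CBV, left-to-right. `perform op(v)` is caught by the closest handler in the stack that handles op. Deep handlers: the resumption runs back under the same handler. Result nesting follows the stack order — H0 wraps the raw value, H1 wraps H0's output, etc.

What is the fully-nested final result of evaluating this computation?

Step-by-step:
get @ H0 ⇒ 4
put(4) @ H0 ⇒ s:=4
H0 returns (0, 4)
H1 returns (0, 4)
H2 returns [(0, 4)]
H3 returns [[(0, 4)]]
= [[(0, 4)]]

Answer: [[(0, 4)]]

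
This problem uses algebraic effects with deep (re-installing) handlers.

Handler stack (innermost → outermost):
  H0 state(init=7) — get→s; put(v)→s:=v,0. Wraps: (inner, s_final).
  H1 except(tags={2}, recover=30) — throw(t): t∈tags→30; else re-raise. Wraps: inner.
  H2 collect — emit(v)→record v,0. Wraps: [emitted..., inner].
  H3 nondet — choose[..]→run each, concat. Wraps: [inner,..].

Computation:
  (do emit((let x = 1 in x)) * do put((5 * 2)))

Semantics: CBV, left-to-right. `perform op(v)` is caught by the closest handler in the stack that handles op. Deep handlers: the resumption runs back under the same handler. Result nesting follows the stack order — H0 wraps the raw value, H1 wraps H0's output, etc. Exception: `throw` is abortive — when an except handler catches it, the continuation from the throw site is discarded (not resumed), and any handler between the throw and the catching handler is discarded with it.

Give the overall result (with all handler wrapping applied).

Answer: [[1, (0, 10)]]

Step-by-step:
emit(1) @ H2 ⇒ out+=1
put(10) @ H0 ⇒ s:=10
H0 returns (0, 10)
H1 returns (0, 10)
H2 returns [1, (0, 10)]
H3 returns [[1, (0, 10)]]
= [[1, (0, 10)]]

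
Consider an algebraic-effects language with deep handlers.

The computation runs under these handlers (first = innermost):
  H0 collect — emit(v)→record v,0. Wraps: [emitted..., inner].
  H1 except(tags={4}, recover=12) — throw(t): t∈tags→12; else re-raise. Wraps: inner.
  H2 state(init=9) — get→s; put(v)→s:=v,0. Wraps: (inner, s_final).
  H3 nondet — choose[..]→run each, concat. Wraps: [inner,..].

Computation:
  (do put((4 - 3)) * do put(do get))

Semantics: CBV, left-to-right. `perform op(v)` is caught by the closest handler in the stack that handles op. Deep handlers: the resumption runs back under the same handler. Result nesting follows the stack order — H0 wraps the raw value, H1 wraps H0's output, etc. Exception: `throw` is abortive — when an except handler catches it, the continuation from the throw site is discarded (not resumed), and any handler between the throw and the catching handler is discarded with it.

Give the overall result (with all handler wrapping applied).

Answer: [([0], 1)]

Step-by-step:
put(1) @ H2 ⇒ s:=1
get @ H2 ⇒ 1
put(1) @ H2 ⇒ s:=1
H0 returns [0]
H1 returns [0]
H2 returns ([0], 1)
H3 returns [([0], 1)]
= [([0], 1)]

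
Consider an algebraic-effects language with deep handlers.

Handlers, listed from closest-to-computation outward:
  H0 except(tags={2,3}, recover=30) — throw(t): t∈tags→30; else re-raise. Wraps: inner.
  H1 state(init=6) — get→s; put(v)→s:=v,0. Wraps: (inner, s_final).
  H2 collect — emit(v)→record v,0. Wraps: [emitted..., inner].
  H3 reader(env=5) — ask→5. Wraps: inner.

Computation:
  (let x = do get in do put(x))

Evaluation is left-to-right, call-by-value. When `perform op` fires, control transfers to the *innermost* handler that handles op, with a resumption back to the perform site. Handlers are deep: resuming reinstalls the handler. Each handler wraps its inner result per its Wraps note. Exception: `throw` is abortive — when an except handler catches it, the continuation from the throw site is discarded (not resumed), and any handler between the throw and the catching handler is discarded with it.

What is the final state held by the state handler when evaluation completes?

Step-by-step:
get @ H1 ⇒ 6
put(6) @ H1 ⇒ s:=6
H0 returns 0
H1 returns (0, 6)
H2 returns [(0, 6)]
H3 returns [(0, 6)]
= [(0, 6)]

Answer: 6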